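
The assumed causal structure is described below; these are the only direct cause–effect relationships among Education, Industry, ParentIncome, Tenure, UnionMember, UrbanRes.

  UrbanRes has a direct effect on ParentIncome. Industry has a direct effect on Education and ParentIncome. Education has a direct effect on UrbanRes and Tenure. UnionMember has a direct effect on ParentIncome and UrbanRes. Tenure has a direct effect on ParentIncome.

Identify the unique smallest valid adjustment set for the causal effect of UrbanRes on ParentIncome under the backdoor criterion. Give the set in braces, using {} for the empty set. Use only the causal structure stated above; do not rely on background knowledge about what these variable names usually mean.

{Education, UnionMember}

Variables eligible for adjustment (non-descendants of UrbanRes, excluding UrbanRes and ParentIncome): {Education, Industry, Tenure, UnionMember}.
Backdoor paths from UrbanRes to ParentIncome:
  P1: UrbanRes <- Education <- Industry -> ParentIncome
  P2: UrbanRes <- Education -> Tenure -> ParentIncome
  P3: UrbanRes <- UnionMember -> ParentIncome
The empty set is not sufficient: P1 (UrbanRes <- Education <- Industry -> ParentIncome) has no collider blocking it and no conditioned non-collider, so it is open.
Try {Education, UnionMember}:
  P1: blocked at chain node Education ∈ conditioning set.
  P2: blocked at fork node Education ∈ conditioning set.
  P3: blocked at fork node UnionMember ∈ conditioning set.
{Education, UnionMember} contains no descendant of UrbanRes and blocks every backdoor path.
Every element of {Education, UnionMember} is needed (dropping Education leaves P1 open; dropping UnionMember leaves P3 open), so no proper subset is valid.
Among all size-2 subsets of the eligible variables, only {Education, UnionMember} blocks every backdoor path, so it is the unique smallest valid adjustment set.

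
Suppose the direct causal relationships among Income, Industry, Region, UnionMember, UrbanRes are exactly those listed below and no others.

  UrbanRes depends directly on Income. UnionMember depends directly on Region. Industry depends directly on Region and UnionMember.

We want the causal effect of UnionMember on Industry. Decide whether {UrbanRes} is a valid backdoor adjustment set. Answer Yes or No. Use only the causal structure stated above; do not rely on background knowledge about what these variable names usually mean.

No

Backdoor paths from UnionMember to Industry (paths whose first edge points into UnionMember):
  P1: UnionMember <- Region -> Industry
Condition 1 (no descendant of UnionMember in the set): holds — descendants of UnionMember are {Industry}; none are in {UrbanRes}.
Condition 2 (every backdoor path blocked by {UrbanRes}):
  P1: open — no interior node is in the conditioning set.
{UrbanRes} does not satisfy the backdoor criterion.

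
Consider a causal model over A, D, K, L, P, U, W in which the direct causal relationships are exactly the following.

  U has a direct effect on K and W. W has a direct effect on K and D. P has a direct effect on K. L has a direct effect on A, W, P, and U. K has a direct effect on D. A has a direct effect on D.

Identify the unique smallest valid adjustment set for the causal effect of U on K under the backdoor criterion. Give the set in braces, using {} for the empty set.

Variables eligible for adjustment (non-descendants of U, excluding U and K): {A, L, P}.
Backdoor paths from U to K:
  P1: U <- L -> A -> D <- W -> K
  P2: U <- L -> A -> D <- K
  P3: U <- L -> P -> K
  P4: U <- L -> W -> K
  P5: U <- L -> W -> D <- K
The empty set is not sufficient: P3 (U <- L -> P -> K) has no collider blocking it and no conditioned non-collider, so it is open.
Try {L}:
  P1: blocked at fork node L ∈ conditioning set.
  P2: blocked at fork node L ∈ conditioning set.
  P3: blocked at fork node L ∈ conditioning set.
  P4: blocked at fork node L ∈ conditioning set.
  P5: blocked at fork node L ∈ conditioning set.
{L} contains no descendant of U and blocks every backdoor path.
No other singleton works — e.g. {A} leaves P3 open — so {L} is the unique smallest valid adjustment set.

{L}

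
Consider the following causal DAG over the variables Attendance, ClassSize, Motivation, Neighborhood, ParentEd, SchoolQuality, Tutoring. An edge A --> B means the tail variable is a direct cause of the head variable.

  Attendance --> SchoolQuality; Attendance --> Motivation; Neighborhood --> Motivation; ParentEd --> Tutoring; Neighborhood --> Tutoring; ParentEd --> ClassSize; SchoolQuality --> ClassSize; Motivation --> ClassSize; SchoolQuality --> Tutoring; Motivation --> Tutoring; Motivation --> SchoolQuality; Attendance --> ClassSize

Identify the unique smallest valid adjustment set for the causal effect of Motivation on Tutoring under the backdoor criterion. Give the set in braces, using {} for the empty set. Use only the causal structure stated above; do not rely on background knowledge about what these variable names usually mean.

{Attendance, Neighborhood}

Variables eligible for adjustment (non-descendants of Motivation, excluding Motivation and Tutoring): {Attendance, Neighborhood, ParentEd}.
Backdoor paths from Motivation to Tutoring:
  P1: Motivation <- Neighborhood -> Tutoring
  P2: Motivation <- Attendance -> SchoolQuality -> Tutoring
  P3: Motivation <- Attendance -> SchoolQuality -> ClassSize <- ParentEd -> Tutoring
  P4: Motivation <- Attendance -> ClassSize <- ParentEd -> Tutoring
  P5: Motivation <- Attendance -> ClassSize <- SchoolQuality -> Tutoring
The empty set is not sufficient: P1 (Motivation <- Neighborhood -> Tutoring) has no collider blocking it and no conditioned non-collider, so it is open.
Try {Attendance, Neighborhood}:
  P1: blocked at fork node Neighborhood ∈ conditioning set.
  P2: blocked at fork node Attendance ∈ conditioning set.
  P3: blocked at fork node Attendance ∈ conditioning set.
  P4: blocked at fork node Attendance ∈ conditioning set.
  P5: blocked at fork node Attendance ∈ conditioning set.
{Attendance, Neighborhood} contains no descendant of Motivation and blocks every backdoor path.
Every element of {Attendance, Neighborhood} is needed (dropping Attendance leaves P2 open; dropping Neighborhood leaves P1 open), so no proper subset is valid.
Among all size-2 subsets of the eligible variables, only {Attendance, Neighborhood} blocks every backdoor path, so it is the unique smallest valid adjustment set.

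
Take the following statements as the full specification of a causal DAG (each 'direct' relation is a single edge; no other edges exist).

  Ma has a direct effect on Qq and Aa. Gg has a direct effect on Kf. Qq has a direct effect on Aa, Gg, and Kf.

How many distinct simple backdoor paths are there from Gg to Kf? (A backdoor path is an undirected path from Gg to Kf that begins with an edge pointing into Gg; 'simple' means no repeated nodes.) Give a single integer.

1

A backdoor path from Gg to Kf is any simple undirected path whose first edge points into Gg (i.e. leaves Gg via a parent).
Parents of Gg: {Qq}.
Enumerating:
  P1: Gg <- Qq -> Kf
That exhausts the simple backdoor paths. Count: 1.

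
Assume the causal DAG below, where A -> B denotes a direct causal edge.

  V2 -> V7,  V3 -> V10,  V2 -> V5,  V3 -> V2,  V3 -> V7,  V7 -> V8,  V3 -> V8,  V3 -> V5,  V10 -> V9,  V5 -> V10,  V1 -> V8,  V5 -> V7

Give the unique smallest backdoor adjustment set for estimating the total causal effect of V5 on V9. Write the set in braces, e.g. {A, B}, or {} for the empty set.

Variables eligible for adjustment (non-descendants of V5, excluding V5 and V9): {V1, V2, V3}.
Backdoor paths from V5 to V9:
  P1: V5 <- V3 -> V10 -> V9
  P2: V5 <- V2 <- V3 -> V10 -> V9
  P3: V5 <- V2 -> V7 <- V3 -> V10 -> V9
  P4: V5 <- V2 -> V7 -> V8 <- V3 -> V10 -> V9
The empty set is not sufficient: P1 (V5 <- V3 -> V10 -> V9) has no collider blocking it and no conditioned non-collider, so it is open.
Try {V3}:
  P1: blocked at fork node V3 ∈ conditioning set.
  P2: blocked at fork node V3 ∈ conditioning set.
  P3: blocked at collider V7 (neither it nor any descendant is in the conditioning set).
  P4: blocked at collider V8 (neither it nor any descendant is in the conditioning set).
{V3} contains no descendant of V5 and blocks every backdoor path.
No other singleton works — e.g. {V2} leaves P1 open — so {V3} is the unique smallest valid adjustment set.

{V3}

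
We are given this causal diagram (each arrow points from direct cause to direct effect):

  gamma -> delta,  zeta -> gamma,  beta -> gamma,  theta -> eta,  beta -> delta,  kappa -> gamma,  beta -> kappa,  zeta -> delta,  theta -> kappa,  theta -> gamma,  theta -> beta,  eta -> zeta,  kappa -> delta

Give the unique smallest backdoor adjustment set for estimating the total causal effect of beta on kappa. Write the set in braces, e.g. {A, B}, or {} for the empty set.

Variables eligible for adjustment (non-descendants of beta, excluding beta and kappa): {eta, theta, zeta}.
Backdoor paths from beta to kappa:
  P1: beta <- theta -> eta -> zeta -> gamma <- kappa
  P2: beta <- theta -> eta -> zeta -> gamma -> delta <- kappa
  P3: beta <- theta -> eta -> zeta -> delta <- kappa
  P4: beta <- theta -> eta -> zeta -> delta <- gamma <- kappa
  P5: beta <- theta -> kappa
  P6: beta <- theta -> gamma <- kappa
  P7: beta <- theta -> gamma <- zeta -> delta <- kappa
  P8: beta <- theta -> gamma -> delta <- kappa
The empty set is not sufficient: P5 (beta <- theta -> kappa) has no collider blocking it and no conditioned non-collider, so it is open.
Try {theta}:
  P1: blocked at fork node theta ∈ conditioning set.
  P2: blocked at fork node theta ∈ conditioning set.
  P3: blocked at fork node theta ∈ conditioning set.
  P4: blocked at fork node theta ∈ conditioning set.
  P5: blocked at fork node theta ∈ conditioning set.
  P6: blocked at fork node theta ∈ conditioning set.
  P7: blocked at fork node theta ∈ conditioning set.
  P8: blocked at fork node theta ∈ conditioning set.
{theta} contains no descendant of beta and blocks every backdoor path.
No other singleton works — e.g. {eta} leaves P5 open — so {theta} is the unique smallest valid adjustment set.

{theta}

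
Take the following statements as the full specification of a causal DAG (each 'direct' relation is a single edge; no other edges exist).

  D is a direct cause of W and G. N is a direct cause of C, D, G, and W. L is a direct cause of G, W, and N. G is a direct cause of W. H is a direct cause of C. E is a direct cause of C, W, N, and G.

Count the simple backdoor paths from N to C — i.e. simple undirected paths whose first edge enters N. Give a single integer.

A backdoor path from N to C is any simple undirected path whose first edge points into N (i.e. leaves N via a parent).
Parents of N: {E, L}.
Enumerating:
  P1: N <- E -> C
  P2: N <- L -> G <- E -> C
  P3: N <- L -> G <- D -> W <- E -> C
  P4: N <- L -> G -> W <- E -> C
  P5: N <- L -> W <- E -> C
  P6: N <- L -> W <- D -> G <- E -> C
  P7: N <- L -> W <- G <- E -> C
That exhausts the simple backdoor paths. Count: 7.

7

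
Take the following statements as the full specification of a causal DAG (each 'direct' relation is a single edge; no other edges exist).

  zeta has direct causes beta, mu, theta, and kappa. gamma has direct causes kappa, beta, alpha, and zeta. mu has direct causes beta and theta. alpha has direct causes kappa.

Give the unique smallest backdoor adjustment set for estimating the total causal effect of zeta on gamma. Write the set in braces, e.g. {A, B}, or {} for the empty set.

Variables eligible for adjustment (non-descendants of zeta, excluding zeta and gamma): {alpha, beta, kappa, mu, theta}.
Backdoor paths from zeta to gamma:
  P1: zeta <- kappa -> alpha -> gamma
  P2: zeta <- kappa -> gamma
  P3: zeta <- theta -> mu <- beta -> gamma
  P4: zeta <- beta -> gamma
  P5: zeta <- mu <- beta -> gamma
The empty set is not sufficient: P1 (zeta <- kappa -> alpha -> gamma) has no collider blocking it and no conditioned non-collider, so it is open.
Try {beta, kappa}:
  P1: blocked at fork node kappa ∈ conditioning set.
  P2: blocked at fork node kappa ∈ conditioning set.
  P3: blocked at collider mu (neither it nor any descendant is in the conditioning set).
  P4: blocked at fork node beta ∈ conditioning set.
  P5: blocked at fork node beta ∈ conditioning set.
{beta, kappa} contains no descendant of zeta and blocks every backdoor path.
Every element of {beta, kappa} is needed (dropping beta leaves P4 open; dropping kappa leaves P1 open), so no proper subset is valid.
Among all size-2 subsets of the eligible variables, only {beta, kappa} blocks every backdoor path, so it is the unique smallest valid adjustment set.

{beta, kappa}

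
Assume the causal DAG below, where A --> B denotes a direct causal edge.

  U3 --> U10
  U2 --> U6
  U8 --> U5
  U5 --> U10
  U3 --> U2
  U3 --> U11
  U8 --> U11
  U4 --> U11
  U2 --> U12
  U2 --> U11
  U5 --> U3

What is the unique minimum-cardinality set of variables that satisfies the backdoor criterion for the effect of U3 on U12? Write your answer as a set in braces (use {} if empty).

Variables eligible for adjustment (non-descendants of U3, excluding U3 and U12): {U4, U5, U8}.
Backdoor paths from U3 to U12:
  P1: U3 <- U5 <- U8 -> U11 <- U2 -> U12
Each backdoor path contains an unconditioned collider, so every path is already blocked with the empty conditioning set:
  P1: blocked at collider U11 (neither it nor any descendant is in the conditioning set).
The empty set is therefore the unique smallest valid set.

{}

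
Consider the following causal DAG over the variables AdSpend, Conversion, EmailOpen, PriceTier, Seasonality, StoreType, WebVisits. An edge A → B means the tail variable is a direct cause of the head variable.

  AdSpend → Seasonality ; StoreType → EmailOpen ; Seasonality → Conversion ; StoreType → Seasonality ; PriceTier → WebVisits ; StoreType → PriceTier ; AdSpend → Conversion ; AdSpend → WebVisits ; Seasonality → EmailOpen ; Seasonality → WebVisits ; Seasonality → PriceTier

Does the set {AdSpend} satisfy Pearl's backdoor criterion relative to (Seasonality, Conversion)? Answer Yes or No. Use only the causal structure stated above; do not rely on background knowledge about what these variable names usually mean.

Yes

Backdoor paths from Seasonality to Conversion (paths whose first edge points into Seasonality):
  P1: Seasonality <- AdSpend -> Conversion
  P2: Seasonality <- StoreType -> PriceTier -> WebVisits <- AdSpend -> Conversion
Condition 1 (no descendant of Seasonality in the set): holds — descendants of Seasonality are {Conversion, EmailOpen, PriceTier, WebVisits}; none are in {AdSpend}.
Condition 2 (every backdoor path blocked by {AdSpend}):
  P1: blocked at fork node AdSpend ∈ conditioning set.
  P2: blocked at collider WebVisits (neither it nor any descendant is in the conditioning set).
{AdSpend} satisfies the backdoor criterion.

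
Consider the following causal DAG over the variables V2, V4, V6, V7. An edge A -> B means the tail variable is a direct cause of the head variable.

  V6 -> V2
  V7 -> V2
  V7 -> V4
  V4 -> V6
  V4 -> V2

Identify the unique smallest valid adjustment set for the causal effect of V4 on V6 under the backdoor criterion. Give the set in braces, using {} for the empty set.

{}

Variables eligible for adjustment (non-descendants of V4, excluding V4 and V6): {V7}.
Backdoor paths from V4 to V6:
  P1: V4 <- V7 -> V2 <- V6
Each backdoor path contains an unconditioned collider, so every path is already blocked with the empty conditioning set:
  P1: blocked at collider V2 (neither it nor any descendant is in the conditioning set).
The empty set is therefore the unique smallest valid set.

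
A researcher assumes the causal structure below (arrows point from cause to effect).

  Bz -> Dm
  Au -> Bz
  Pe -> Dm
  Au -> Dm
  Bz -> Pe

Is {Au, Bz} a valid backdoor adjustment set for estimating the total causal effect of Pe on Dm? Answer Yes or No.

Yes

Backdoor paths from Pe to Dm (paths whose first edge points into Pe):
  P1: Pe <- Bz <- Au -> Dm
  P2: Pe <- Bz -> Dm
Condition 1 (no descendant of Pe in the set): holds — descendants of Pe are {Dm}; none are in {Au, Bz}.
Condition 2 (every backdoor path blocked by {Au, Bz}):
  P1: blocked at chain node Bz ∈ conditioning set.
  P2: blocked at fork node Bz ∈ conditioning set.
{Au, Bz} satisfies the backdoor criterion.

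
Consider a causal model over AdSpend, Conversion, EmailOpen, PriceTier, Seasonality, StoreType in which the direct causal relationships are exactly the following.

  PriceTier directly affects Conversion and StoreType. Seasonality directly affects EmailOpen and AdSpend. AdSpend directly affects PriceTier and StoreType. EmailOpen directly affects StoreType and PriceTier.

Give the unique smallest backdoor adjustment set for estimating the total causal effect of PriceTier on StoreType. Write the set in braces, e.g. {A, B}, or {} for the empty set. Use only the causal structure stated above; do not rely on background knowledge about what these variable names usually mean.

{AdSpend, EmailOpen}

Variables eligible for adjustment (non-descendants of PriceTier, excluding PriceTier and StoreType): {AdSpend, EmailOpen, Seasonality}.
Backdoor paths from PriceTier to StoreType:
  P1: PriceTier <- AdSpend <- Seasonality -> EmailOpen -> StoreType
  P2: PriceTier <- AdSpend -> StoreType
  P3: PriceTier <- EmailOpen <- Seasonality -> AdSpend -> StoreType
  P4: PriceTier <- EmailOpen -> StoreType
The empty set is not sufficient: P1 (PriceTier <- AdSpend <- Seasonality -> EmailOpen -> StoreType) has no collider blocking it and no conditioned non-collider, so it is open.
Try {AdSpend, EmailOpen}:
  P1: blocked at chain node AdSpend ∈ conditioning set.
  P2: blocked at fork node AdSpend ∈ conditioning set.
  P3: blocked at chain node EmailOpen ∈ conditioning set.
  P4: blocked at fork node EmailOpen ∈ conditioning set.
{AdSpend, EmailOpen} contains no descendant of PriceTier and blocks every backdoor path.
Every element of {AdSpend, EmailOpen} is needed (dropping AdSpend leaves P2 open; dropping EmailOpen leaves P4 open), so no proper subset is valid.
Among all size-2 subsets of the eligible variables, only {AdSpend, EmailOpen} blocks every backdoor path, so it is the unique smallest valid adjustment set.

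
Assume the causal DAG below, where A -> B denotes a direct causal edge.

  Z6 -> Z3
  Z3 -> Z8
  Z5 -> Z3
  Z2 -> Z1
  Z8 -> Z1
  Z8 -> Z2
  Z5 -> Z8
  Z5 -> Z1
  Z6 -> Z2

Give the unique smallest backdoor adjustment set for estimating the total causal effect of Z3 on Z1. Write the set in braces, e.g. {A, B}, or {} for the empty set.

{Z5, Z6}

Variables eligible for adjustment (non-descendants of Z3, excluding Z3 and Z1): {Z5, Z6}.
Backdoor paths from Z3 to Z1:
  P1: Z3 <- Z6 -> Z2 <- Z8 <- Z5 -> Z1
  P2: Z3 <- Z6 -> Z2 <- Z8 -> Z1
  P3: Z3 <- Z6 -> Z2 -> Z1
  P4: Z3 <- Z5 -> Z8 -> Z2 -> Z1
  P5: Z3 <- Z5 -> Z8 -> Z1
  P6: Z3 <- Z5 -> Z1
The empty set is not sufficient: P3 (Z3 <- Z6 -> Z2 -> Z1) has no collider blocking it and no conditioned non-collider, so it is open.
Try {Z5, Z6}:
  P1: blocked at fork node Z6 ∈ conditioning set.
  P2: blocked at fork node Z6 ∈ conditioning set.
  P3: blocked at fork node Z6 ∈ conditioning set.
  P4: blocked at fork node Z5 ∈ conditioning set.
  P5: blocked at fork node Z5 ∈ conditioning set.
  P6: blocked at fork node Z5 ∈ conditioning set.
{Z5, Z6} contains no descendant of Z3 and blocks every backdoor path.
Every element of {Z5, Z6} is needed (dropping Z5 leaves P4 open; dropping Z6 leaves P3 open), so no proper subset is valid.
Among all size-2 subsets of the eligible variables, only {Z5, Z6} blocks every backdoor path, so it is the unique smallest valid adjustment set.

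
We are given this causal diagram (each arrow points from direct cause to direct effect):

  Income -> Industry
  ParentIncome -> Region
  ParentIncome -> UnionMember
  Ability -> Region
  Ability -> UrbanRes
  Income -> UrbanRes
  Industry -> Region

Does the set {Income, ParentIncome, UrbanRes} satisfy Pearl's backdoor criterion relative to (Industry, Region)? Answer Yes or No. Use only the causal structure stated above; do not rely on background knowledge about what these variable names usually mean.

Yes

Backdoor paths from Industry to Region (paths whose first edge points into Industry):
  P1: Industry <- Income -> UrbanRes <- Ability -> Region
Condition 1 (no descendant of Industry in the set): holds — descendants of Industry are {Region}; none are in {Income, ParentIncome, UrbanRes}.
Condition 2 (every backdoor path blocked by {Income, ParentIncome, UrbanRes}):
  P1: blocked at fork node Income ∈ conditioning set.
{Income, ParentIncome, UrbanRes} satisfies the backdoor criterion.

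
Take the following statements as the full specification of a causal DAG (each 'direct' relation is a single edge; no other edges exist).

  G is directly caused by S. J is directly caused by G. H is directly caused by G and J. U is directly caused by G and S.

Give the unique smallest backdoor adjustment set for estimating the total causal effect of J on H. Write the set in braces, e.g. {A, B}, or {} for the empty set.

Variables eligible for adjustment (non-descendants of J, excluding J and H): {G, S, U}.
Backdoor paths from J to H:
  P1: J <- G -> H
The empty set is not sufficient: P1 (J <- G -> H) has no collider blocking it and no conditioned non-collider, so it is open.
Try {G}:
  P1: blocked at fork node G ∈ conditioning set.
{G} contains no descendant of J and blocks every backdoor path.
No other singleton works — e.g. {S} leaves P1 open — so {G} is the unique smallest valid adjustment set.

{G}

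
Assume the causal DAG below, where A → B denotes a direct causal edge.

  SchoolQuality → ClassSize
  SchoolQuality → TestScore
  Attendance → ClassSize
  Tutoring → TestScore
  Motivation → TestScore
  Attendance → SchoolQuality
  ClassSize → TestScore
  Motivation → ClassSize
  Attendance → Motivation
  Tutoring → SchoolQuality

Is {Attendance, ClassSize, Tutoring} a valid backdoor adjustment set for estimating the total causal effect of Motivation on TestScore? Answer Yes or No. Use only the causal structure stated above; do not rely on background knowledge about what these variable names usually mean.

No

Backdoor paths from Motivation to TestScore (paths whose first edge points into Motivation):
  P1: Motivation <- Attendance -> SchoolQuality <- Tutoring -> TestScore
  P2: Motivation <- Attendance -> SchoolQuality -> ClassSize -> TestScore
  P3: Motivation <- Attendance -> SchoolQuality -> TestScore
  P4: Motivation <- Attendance -> ClassSize <- SchoolQuality <- Tutoring -> TestScore
  P5: Motivation <- Attendance -> ClassSize <- SchoolQuality -> TestScore
  P6: Motivation <- Attendance -> ClassSize -> TestScore
Condition 1 (no descendant of Motivation in the set): FAILS — ClassSize is a descendant of Motivation.
Condition 2 (every backdoor path blocked by {Attendance, ClassSize, Tutoring}):
  P1: blocked at fork node Attendance ∈ conditioning set.
  P2: blocked at fork node Attendance ∈ conditioning set.
  P3: blocked at fork node Attendance ∈ conditioning set.
  P4: blocked at fork node Attendance ∈ conditioning set.
  P5: blocked at fork node Attendance ∈ conditioning set.
  P6: blocked at fork node Attendance ∈ conditioning set.
{Attendance, ClassSize, Tutoring} does not satisfy the backdoor criterion.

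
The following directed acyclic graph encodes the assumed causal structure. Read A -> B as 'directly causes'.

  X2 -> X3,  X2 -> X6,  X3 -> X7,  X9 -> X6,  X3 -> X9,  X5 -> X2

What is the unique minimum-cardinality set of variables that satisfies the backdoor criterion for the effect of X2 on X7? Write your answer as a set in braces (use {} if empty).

{}

Variables eligible for adjustment (non-descendants of X2, excluding X2 and X7): {X5}.
Backdoor paths from X2 to X7:
  (none)
With no backdoor paths the empty set already satisfies the criterion, and it is trivially minimal.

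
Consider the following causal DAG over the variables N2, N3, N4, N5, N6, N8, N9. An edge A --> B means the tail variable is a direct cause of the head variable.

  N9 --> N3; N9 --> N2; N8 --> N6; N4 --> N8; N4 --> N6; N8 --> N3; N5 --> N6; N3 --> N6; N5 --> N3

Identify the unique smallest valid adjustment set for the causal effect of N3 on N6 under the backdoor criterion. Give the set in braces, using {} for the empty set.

Variables eligible for adjustment (non-descendants of N3, excluding N3 and N6): {N2, N4, N5, N8, N9}.
Backdoor paths from N3 to N6:
  P1: N3 <- N5 -> N6
  P2: N3 <- N8 <- N4 -> N6
  P3: N3 <- N8 -> N6
The empty set is not sufficient: P1 (N3 <- N5 -> N6) has no collider blocking it and no conditioned non-collider, so it is open.
Try {N5, N8}:
  P1: blocked at fork node N5 ∈ conditioning set.
  P2: blocked at chain node N8 ∈ conditioning set.
  P3: blocked at fork node N8 ∈ conditioning set.
{N5, N8} contains no descendant of N3 and blocks every backdoor path.
Every element of {N5, N8} is needed (dropping N5 leaves P1 open; dropping N8 leaves P2 open), so no proper subset is valid.
Among all size-2 subsets of the eligible variables, only {N5, N8} blocks every backdoor path, so it is the unique smallest valid adjustment set.

{N5, N8}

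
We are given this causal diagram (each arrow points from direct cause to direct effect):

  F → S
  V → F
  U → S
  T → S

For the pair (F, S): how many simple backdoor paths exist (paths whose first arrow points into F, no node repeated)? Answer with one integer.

0

A backdoor path from F to S is any simple undirected path whose first edge points into F (i.e. leaves F via a parent).
Parents of F: {V}.
No simple path from any parent of F reaches S without revisiting F, so there are no backdoor paths.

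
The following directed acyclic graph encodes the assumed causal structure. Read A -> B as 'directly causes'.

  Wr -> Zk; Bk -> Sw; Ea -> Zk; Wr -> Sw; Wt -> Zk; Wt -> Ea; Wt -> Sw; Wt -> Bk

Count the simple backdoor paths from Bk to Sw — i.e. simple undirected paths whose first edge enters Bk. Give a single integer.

3

A backdoor path from Bk to Sw is any simple undirected path whose first edge points into Bk (i.e. leaves Bk via a parent).
Parents of Bk: {Wt}.
Enumerating:
  P1: Bk <- Wt -> Ea -> Zk <- Wr -> Sw
  P2: Bk <- Wt -> Zk <- Wr -> Sw
  P3: Bk <- Wt -> Sw
That exhausts the simple backdoor paths. Count: 3.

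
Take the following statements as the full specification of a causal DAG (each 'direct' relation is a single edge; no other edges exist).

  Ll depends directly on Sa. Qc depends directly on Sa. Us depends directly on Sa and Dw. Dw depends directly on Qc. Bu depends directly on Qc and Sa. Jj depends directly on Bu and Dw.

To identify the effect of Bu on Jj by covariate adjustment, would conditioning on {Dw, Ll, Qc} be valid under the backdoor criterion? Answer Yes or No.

Yes

Backdoor paths from Bu to Jj (paths whose first edge points into Bu):
  P1: Bu <- Sa -> Qc -> Dw -> Jj
  P2: Bu <- Sa -> Us <- Dw -> Jj
  P3: Bu <- Qc <- Sa -> Us <- Dw -> Jj
  P4: Bu <- Qc -> Dw -> Jj
Condition 1 (no descendant of Bu in the set): holds — descendants of Bu are {Jj}; none are in {Dw, Ll, Qc}.
Condition 2 (every backdoor path blocked by {Dw, Ll, Qc}):
  P1: blocked at chain node Qc ∈ conditioning set.
  P2: blocked at collider Us (neither it nor any descendant is in the conditioning set).
  P3: blocked at chain node Qc ∈ conditioning set.
  P4: blocked at fork node Qc ∈ conditioning set.
{Dw, Ll, Qc} satisfies the backdoor criterion.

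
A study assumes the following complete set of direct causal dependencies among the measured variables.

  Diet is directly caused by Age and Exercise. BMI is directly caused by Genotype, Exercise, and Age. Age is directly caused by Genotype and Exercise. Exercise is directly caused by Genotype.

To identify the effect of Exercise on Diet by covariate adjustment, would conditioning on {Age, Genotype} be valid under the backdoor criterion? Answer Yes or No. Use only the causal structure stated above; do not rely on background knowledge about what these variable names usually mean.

Backdoor paths from Exercise to Diet (paths whose first edge points into Exercise):
  P1: Exercise <- Genotype -> Age -> Diet
  P2: Exercise <- Genotype -> BMI <- Age -> Diet
Condition 1 (no descendant of Exercise in the set): FAILS — Age is a descendant of Exercise.
Condition 2 (every backdoor path blocked by {Age, Genotype}):
  P1: blocked at fork node Genotype ∈ conditioning set.
  P2: blocked at fork node Genotype ∈ conditioning set.
{Age, Genotype} does not satisfy the backdoor criterion.

No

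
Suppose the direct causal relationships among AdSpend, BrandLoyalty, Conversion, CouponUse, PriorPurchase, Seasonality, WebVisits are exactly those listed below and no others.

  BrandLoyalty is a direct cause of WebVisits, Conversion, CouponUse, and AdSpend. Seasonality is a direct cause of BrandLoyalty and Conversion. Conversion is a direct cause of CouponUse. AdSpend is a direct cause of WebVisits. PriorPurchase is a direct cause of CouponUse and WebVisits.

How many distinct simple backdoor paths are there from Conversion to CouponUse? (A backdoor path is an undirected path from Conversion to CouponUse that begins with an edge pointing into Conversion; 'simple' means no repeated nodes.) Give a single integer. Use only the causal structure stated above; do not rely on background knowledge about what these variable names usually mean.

A backdoor path from Conversion to CouponUse is any simple undirected path whose first edge points into Conversion (i.e. leaves Conversion via a parent).
Parents of Conversion: {BrandLoyalty, Seasonality}.
Enumerating:
  P1: Conversion <- Seasonality -> BrandLoyalty -> AdSpend -> WebVisits <- PriorPurchase -> CouponUse
  P2: Conversion <- Seasonality -> BrandLoyalty -> CouponUse
  P3: Conversion <- Seasonality -> BrandLoyalty -> WebVisits <- PriorPurchase -> CouponUse
  P4: Conversion <- BrandLoyalty -> AdSpend -> WebVisits <- PriorPurchase -> CouponUse
  P5: Conversion <- BrandLoyalty -> CouponUse
  P6: Conversion <- BrandLoyalty -> WebVisits <- PriorPurchase -> CouponUse
That exhausts the simple backdoor paths. Count: 6.

6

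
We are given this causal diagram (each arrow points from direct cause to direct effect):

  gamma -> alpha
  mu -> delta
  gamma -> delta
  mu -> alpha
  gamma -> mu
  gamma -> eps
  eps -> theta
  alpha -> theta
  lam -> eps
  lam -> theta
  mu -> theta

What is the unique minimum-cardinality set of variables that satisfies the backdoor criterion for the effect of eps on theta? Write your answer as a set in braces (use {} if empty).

{gamma, lam}

Variables eligible for adjustment (non-descendants of eps, excluding eps and theta): {alpha, delta, gamma, lam, mu}.
Backdoor paths from eps to theta:
  P1: eps <- gamma -> mu -> alpha -> theta
  P2: eps <- gamma -> mu -> theta
  P3: eps <- gamma -> delta <- mu -> alpha -> theta
  P4: eps <- gamma -> delta <- mu -> theta
  P5: eps <- gamma -> alpha <- mu -> theta
  P6: eps <- gamma -> alpha -> theta
  P7: eps <- lam -> theta
The empty set is not sufficient: P1 (eps <- gamma -> mu -> alpha -> theta) has no collider blocking it and no conditioned non-collider, so it is open.
Try {gamma, lam}:
  P1: blocked at fork node gamma ∈ conditioning set.
  P2: blocked at fork node gamma ∈ conditioning set.
  P3: blocked at fork node gamma ∈ conditioning set.
  P4: blocked at fork node gamma ∈ conditioning set.
  P5: blocked at fork node gamma ∈ conditioning set.
  P6: blocked at fork node gamma ∈ conditioning set.
  P7: blocked at fork node lam ∈ conditioning set.
{gamma, lam} contains no descendant of eps and blocks every backdoor path.
Every element of {gamma, lam} is needed (dropping gamma leaves P1 open; dropping lam leaves P7 open), so no proper subset is valid.
Among all size-2 subsets of the eligible variables, only {gamma, lam} blocks every backdoor path, so it is the unique smallest valid adjustment set.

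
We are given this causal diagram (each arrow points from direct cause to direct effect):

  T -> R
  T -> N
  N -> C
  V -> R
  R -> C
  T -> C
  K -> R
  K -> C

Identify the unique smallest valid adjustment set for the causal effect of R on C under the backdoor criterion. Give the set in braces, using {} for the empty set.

{K, T}

Variables eligible for adjustment (non-descendants of R, excluding R and C): {K, N, T, V}.
Backdoor paths from R to C:
  P1: R <- T -> N -> C
  P2: R <- T -> C
  P3: R <- K -> C
The empty set is not sufficient: P1 (R <- T -> N -> C) has no collider blocking it and no conditioned non-collider, so it is open.
Try {K, T}:
  P1: blocked at fork node T ∈ conditioning set.
  P2: blocked at fork node T ∈ conditioning set.
  P3: blocked at fork node K ∈ conditioning set.
{K, T} contains no descendant of R and blocks every backdoor path.
Every element of {K, T} is needed (dropping K leaves P3 open; dropping T leaves P1 open), so no proper subset is valid.
Among all size-2 subsets of the eligible variables, only {K, T} blocks every backdoor path, so it is the unique smallest valid adjustment set.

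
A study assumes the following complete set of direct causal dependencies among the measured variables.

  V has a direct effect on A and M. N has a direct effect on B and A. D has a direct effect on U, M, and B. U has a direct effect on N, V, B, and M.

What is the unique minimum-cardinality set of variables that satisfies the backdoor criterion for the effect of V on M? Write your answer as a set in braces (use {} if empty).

Variables eligible for adjustment (non-descendants of V, excluding V and M): {B, D, N, U}.
Backdoor paths from V to M:
  P1: V <- U <- D -> M
  P2: V <- U -> N -> B <- D -> M
  P3: V <- U -> M
  P4: V <- U -> B <- D -> M
The empty set is not sufficient: P1 (V <- U <- D -> M) has no collider blocking it and no conditioned non-collider, so it is open.
Try {U}:
  P1: blocked at chain node U ∈ conditioning set.
  P2: blocked at fork node U ∈ conditioning set.
  P3: blocked at fork node U ∈ conditioning set.
  P4: blocked at fork node U ∈ conditioning set.
{U} contains no descendant of V and blocks every backdoor path.
No other singleton works — e.g. {D} leaves P3 open — so {U} is the unique smallest valid adjustment set.

{U}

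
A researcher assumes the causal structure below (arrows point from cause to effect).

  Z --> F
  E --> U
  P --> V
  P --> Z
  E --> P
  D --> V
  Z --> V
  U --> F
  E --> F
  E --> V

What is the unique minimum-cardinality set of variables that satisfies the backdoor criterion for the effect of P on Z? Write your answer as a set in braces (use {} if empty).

{}

Variables eligible for adjustment (non-descendants of P, excluding P and Z): {D, E, U}.
Backdoor paths from P to Z:
  P1: P <- E -> U -> F <- Z
  P2: P <- E -> V <- Z
  P3: P <- E -> F <- Z
Each backdoor path contains an unconditioned collider, so every path is already blocked with the empty conditioning set:
  P1: blocked at collider F (neither it nor any descendant is in the conditioning set).
  P2: blocked at collider V (neither it nor any descendant is in the conditioning set).
  P3: blocked at collider F (neither it nor any descendant is in the conditioning set).
The empty set is therefore the unique smallest valid set.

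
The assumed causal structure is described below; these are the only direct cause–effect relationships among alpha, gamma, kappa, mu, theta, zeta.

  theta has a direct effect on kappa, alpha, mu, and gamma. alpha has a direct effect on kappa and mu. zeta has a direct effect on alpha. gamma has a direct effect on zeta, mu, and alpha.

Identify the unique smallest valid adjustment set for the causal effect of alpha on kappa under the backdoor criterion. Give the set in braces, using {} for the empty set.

{theta}

Variables eligible for adjustment (non-descendants of alpha, excluding alpha and kappa): {gamma, theta, zeta}.
Backdoor paths from alpha to kappa:
  P1: alpha <- theta -> kappa
  P2: alpha <- gamma <- theta -> kappa
  P3: alpha <- gamma -> mu <- theta -> kappa
  P4: alpha <- zeta <- gamma <- theta -> kappa
  P5: alpha <- zeta <- gamma -> mu <- theta -> kappa
The empty set is not sufficient: P1 (alpha <- theta -> kappa) has no collider blocking it and no conditioned non-collider, so it is open.
Try {theta}:
  P1: blocked at fork node theta ∈ conditioning set.
  P2: blocked at fork node theta ∈ conditioning set.
  P3: blocked at collider mu (neither it nor any descendant is in the conditioning set).
  P4: blocked at fork node theta ∈ conditioning set.
  P5: blocked at collider mu (neither it nor any descendant is in the conditioning set).
{theta} contains no descendant of alpha and blocks every backdoor path.
No other singleton works — e.g. {gamma} leaves P1 open — so {theta} is the unique smallest valid adjustment set.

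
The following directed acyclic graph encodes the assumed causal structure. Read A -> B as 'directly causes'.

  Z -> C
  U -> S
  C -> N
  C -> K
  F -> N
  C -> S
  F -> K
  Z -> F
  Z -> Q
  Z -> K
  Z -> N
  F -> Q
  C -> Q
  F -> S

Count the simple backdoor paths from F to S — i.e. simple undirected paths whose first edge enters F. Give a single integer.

A backdoor path from F to S is any simple undirected path whose first edge points into F (i.e. leaves F via a parent).
Parents of F: {Z}.
Enumerating:
  P1: F <- Z -> C -> S
  P2: F <- Z -> Q <- C -> S
  P3: F <- Z -> K <- C -> S
  P4: F <- Z -> N <- C -> S
That exhausts the simple backdoor paths. Count: 4.

4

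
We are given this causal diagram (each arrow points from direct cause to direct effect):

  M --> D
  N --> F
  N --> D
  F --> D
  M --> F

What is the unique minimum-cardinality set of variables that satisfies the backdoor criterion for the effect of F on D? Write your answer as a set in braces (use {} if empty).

Variables eligible for adjustment (non-descendants of F, excluding F and D): {M, N}.
Backdoor paths from F to D:
  P1: F <- M -> D
  P2: F <- N -> D
The empty set is not sufficient: P1 (F <- M -> D) has no collider blocking it and no conditioned non-collider, so it is open.
Try {M, N}:
  P1: blocked at fork node M ∈ conditioning set.
  P2: blocked at fork node N ∈ conditioning set.
{M, N} contains no descendant of F and blocks every backdoor path.
Every element of {M, N} is needed (dropping M leaves P1 open; dropping N leaves P2 open), so no proper subset is valid.
Among all size-2 subsets of the eligible variables, only {M, N} blocks every backdoor path, so it is the unique smallest valid adjustment set.

{M, N}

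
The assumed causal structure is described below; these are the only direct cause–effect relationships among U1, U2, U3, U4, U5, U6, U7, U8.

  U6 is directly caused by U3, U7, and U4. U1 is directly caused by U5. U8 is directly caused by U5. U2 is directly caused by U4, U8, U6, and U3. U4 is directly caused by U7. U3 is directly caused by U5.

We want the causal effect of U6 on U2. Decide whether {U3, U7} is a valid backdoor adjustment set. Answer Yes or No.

Backdoor paths from U6 to U2 (paths whose first edge points into U6):
  P1: U6 <- U3 <- U5 -> U8 -> U2
  P2: U6 <- U3 -> U2
  P3: U6 <- U7 -> U4 -> U2
  P4: U6 <- U4 -> U2
Condition 1 (no descendant of U6 in the set): holds — descendants of U6 are {U2}; none are in {U3, U7}.
Condition 2 (every backdoor path blocked by {U3, U7}):
  P1: blocked at chain node U3 ∈ conditioning set.
  P2: blocked at fork node U3 ∈ conditioning set.
  P3: blocked at fork node U7 ∈ conditioning set.
  P4: open — no interior node is in the conditioning set.
{U3, U7} does not satisfy the backdoor criterion.

No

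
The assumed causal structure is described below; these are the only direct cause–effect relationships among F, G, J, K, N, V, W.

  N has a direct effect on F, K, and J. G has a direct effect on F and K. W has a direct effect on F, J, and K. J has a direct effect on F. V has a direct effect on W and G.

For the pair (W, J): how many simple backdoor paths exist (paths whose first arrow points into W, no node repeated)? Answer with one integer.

4

A backdoor path from W to J is any simple undirected path whose first edge points into W (i.e. leaves W via a parent).
Parents of W: {V}.
Enumerating:
  P1: W <- V -> G -> F <- N -> J
  P2: W <- V -> G -> F <- J
  P3: W <- V -> G -> K <- N -> J
  P4: W <- V -> G -> K <- N -> F <- J
That exhausts the simple backdoor paths. Count: 4.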